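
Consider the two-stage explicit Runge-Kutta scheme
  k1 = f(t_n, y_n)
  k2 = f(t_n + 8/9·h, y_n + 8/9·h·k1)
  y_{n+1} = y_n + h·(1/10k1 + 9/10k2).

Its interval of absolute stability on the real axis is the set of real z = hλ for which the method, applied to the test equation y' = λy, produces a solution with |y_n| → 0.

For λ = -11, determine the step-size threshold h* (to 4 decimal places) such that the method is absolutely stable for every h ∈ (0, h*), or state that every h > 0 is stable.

On y'=λy, z=hλ:
  k1=λy_n ⇒ h·k1=z·y_n;  k2=λ(1+8/9z)y_n ⇒ h·k2=z(1+8/9z)y_n
  y_{n+1}/y_n = 1 + 1/10z + 9/10z(1+8/9z) = 1 + z + 4/5z²
  R(z) = 1 + z + 4/5z².

Boundary: |R(x)|=1, x<0.
x=-1.51: |R|=1.3141
R=1: x+4/5x²=0 ⇒ x=−5/4=-1.2500; min R=1−1/(4·4/5)=0.6875>−1
Confirm numerically:
  x=-0.802: |R|=0.71256 <1
  x=-0.705: |R|=0.69262 <1
  x=-0.704: |R|=0.69249 <1
  x=-0.538: |R|=0.69356 <1
  x=-1.648: |R|=1.52472 >1
  x=-1.560: |R|=1.38688 >1
  x=-1.290: |R|=1.04128 >1
Stable set (-1.2500, 0).

(-1.2500,0); λ=-11 ⇒ h* = (5/4)/11 = 0.1136.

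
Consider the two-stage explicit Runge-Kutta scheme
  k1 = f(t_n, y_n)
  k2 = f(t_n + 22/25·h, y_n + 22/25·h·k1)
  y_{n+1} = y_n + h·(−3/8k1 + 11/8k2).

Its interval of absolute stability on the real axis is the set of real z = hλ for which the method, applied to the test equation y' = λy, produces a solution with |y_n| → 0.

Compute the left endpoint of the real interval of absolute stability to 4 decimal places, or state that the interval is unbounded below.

With y'=λy (z=hλ):
  k1=λy_n ⇒ h·k1=z·y_n;  k2=λ(1+22/25z)y_n ⇒ h·k2=z(1+22/25z)y_n
  y_{n+1}/y_n = 1 − 3/8z + 11/8z(1+22/25z) = 1 + z + 121/100z²
  R(z) = 1 + z + 121/100z².

Boundary: |R(x)|=1, x<0.
x=-0.31: |R|=0.8063
R=1: x+121/100x²=0 ⇒ x=−100/121=-0.8264; min R=1−1/(4·121/100)=0.7934>−1
Confirm numerically:
  x=-0.745: |R|=0.92658 <1
  x=-0.534: |R|=0.81104 <1
  x=-0.445: |R|=0.79461 <1
  x=-0.402: |R|=0.79354 <1
  x=-1.420: |R|=2.01984 >1
  x=-0.984: |R|=1.18759 >1
  x=-0.858: |R|=1.03276 >1
Interval (-0.8264, 0).

z* = -0.8264.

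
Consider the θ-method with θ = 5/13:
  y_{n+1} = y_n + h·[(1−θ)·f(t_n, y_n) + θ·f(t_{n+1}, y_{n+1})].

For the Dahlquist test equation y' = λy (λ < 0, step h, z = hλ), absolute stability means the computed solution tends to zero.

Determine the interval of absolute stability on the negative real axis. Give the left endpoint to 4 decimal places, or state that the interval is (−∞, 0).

z∈(-8.6667,0).

With y'=λy (z=hλ):
  y_{n+1} = y_n + z·[8/13·y_n + 5/13·y_{n+1}] ⇒ (1 − 5/13z)y_{n+1} = (1 + 8/13z)y_n
  R(z) = (1 + 8/13z)/(1 − 5/13z).

Find x<0 with |R(x)|<1.
x=-1.27: |R|=0.1468
R=−1: 1+8/13x = −1+5/13x ⇒ -3/13x=2 ⇒ x=2/(-3/13)=-8.6667
Confirm numerically:
  x=-7.117: |R|=0.90431 <1
  x=-6.307: |R|=0.84105 <1
  x=-6.290: |R|=0.83960 <1
  x=-4.621: |R|=0.66384 <1
  x=-9.111: |R|=1.02276 >1
  x=-8.996: |R|=1.01704 >1
  x=-8.888: |R|=1.01156 >1
Interval (-8.6667, 0).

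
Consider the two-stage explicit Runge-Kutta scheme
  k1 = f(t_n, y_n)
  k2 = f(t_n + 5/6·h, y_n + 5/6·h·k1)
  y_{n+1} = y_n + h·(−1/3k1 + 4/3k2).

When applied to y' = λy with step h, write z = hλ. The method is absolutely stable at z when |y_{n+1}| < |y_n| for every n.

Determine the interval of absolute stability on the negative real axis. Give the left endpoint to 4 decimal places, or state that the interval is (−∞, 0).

Test eqn y'=λy, z=hλ:
  k1=λy_n ⇒ h·k1=z·y_n;  k2=λ(1+5/6z)y_n ⇒ h·k2=z(1+5/6z)y_n
  y_{n+1}/y_n = 1 − 1/3z + 4/3z(1+5/6z) = 1 + z + 10/9z²
  Hence R(z) = 1 + z + 10/9z².

Find x<0 with |R(x)|<1.
x=-1.28: |R|=1.5404
R=1: x+10/9x²=0 ⇒ x=−9/10=-0.9000; min R=1−1/(4·10/9)=0.7750>−1
Confirm numerically:
  x=-0.858: |R|=0.95996 <1
  x=-0.527: |R|=0.78159 <1
  x=-0.380: |R|=0.78044 <1
  x=-1.448: |R|=1.88167 >1
  x=-1.411: |R|=1.80113 >1
  x=-1.388: |R|=1.75260 >1
Stable set (-0.9000, 0).

(-0.9000, 0).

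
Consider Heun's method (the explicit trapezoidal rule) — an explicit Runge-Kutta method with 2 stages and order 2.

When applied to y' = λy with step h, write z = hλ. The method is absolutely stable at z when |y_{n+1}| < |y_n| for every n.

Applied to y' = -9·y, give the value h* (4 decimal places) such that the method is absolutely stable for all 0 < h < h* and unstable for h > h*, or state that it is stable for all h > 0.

Set f=λy, z=hλ:
  order 2, 2-stage ⇒ R(z)=1+z+z^2/2
  (e.g. R(-0.71)=0.54205, |R|=0.54205)

Boundary: |R(x)|=1, x<0.
x=-0.71: |R|=0.5421
|R(-1.3)|=0.5450 |R(-1.14)|=0.5098 |R(-0.87)|=0.5085
Bisect:
  x_lo=-2.3440 |R|=1.4032  x_hi=-0.3520 |R|=0.7100
  mid=-1.34798 |R|=0.56055 →hi
  mid=-1.84600 |R|=0.85786 →hi
  mid=-2.09501 |R|=1.09952 →lo
  mid=-1.97051 |R|=0.97094 →hi
  mid=-2.03276 |R|=1.03329 →lo
  mid=-2.00163 |R|=1.00163 →lo
  mid=-1.98607 |R|=0.98617 →hi
  mid=-1.99385 |R|=0.99387 →hi
  mid=-1.99774 |R|=0.99774 →hi
  ...
  [-2.00005,-1.99993] ⇒ x*=-2.0000
Interval (-2.0000, 0).

(-2.0000,0); λ=-9 ⇒ h* = 0.2222.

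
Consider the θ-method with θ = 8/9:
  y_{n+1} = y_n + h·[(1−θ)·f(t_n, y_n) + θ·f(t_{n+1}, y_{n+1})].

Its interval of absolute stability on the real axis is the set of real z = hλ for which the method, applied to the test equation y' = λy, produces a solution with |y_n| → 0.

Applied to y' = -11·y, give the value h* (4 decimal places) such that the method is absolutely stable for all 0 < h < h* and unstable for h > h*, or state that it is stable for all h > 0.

Set f=λy, z=hλ:
  y_{n+1} = y_n + z·[1/9·y_n + 8/9·y_{n+1}] ⇒ (1 − 8/9z)y_{n+1} = (1 + 1/9z)y_n
  Hence R(z) = (1 + 1/9z)/(1 − 8/9z).

Solve |R(x)|<1 on ℝ⁻.
x=-1.63: |R|=0.3344
x=-2: |R|=0.2800
x=-10: |R|=0.0112
x=-100: |R|=0.1125
θ=8/9≥1/2 ⇒ |1+1/9x|<|1−8/9x| ∀x<0 ⇒ unbounded interval.

unbounded; (−∞, 0). Any h>0 works for λ=-11.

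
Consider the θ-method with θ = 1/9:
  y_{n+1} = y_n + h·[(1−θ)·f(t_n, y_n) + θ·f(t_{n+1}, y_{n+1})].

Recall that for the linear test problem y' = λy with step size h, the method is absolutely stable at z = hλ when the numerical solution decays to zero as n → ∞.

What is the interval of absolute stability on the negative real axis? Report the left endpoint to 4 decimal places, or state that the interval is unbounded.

Test eqn y'=λy, z=hλ:
  y_{n+1} = y_n + z·[8/9·y_n + 1/9·y_{n+1}] ⇒ (1 − 1/9z)y_{n+1} = (1 + 8/9z)y_n
  Hence R(z) = (1 + 8/9z)/(1 − 1/9z).

Solve |R(x)|<1 on ℝ⁻.
x=-0.33: |R|=0.6817
R=−1: 1+8/9x = −1+1/9x ⇒ -7/9x=2 ⇒ x=2/(-7/9)=-2.5714
Confirm numerically:
  x=-2.436: |R|=0.91710 <1
  x=-2.371: |R|=0.87662 <1
  x=-1.447: |R|=0.24658 <1
  x=-2.912: |R|=1.20013 >1
  x=-2.696: |R|=1.07456 >1
Stable set (-2.5714, 0).

(-2.5714, 0).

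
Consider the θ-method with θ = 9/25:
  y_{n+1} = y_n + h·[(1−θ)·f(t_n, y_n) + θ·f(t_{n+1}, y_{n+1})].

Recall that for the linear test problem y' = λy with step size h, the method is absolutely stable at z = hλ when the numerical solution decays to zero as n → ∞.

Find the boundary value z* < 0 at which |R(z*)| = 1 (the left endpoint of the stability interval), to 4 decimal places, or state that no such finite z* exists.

left endpoint -7.1429.

Set f=λy, z=hλ:
  y_{n+1} = y_n + z·[16/25·y_n + 9/25·y_{n+1}] ⇒ (1 − 9/25z)y_{n+1} = (1 + 16/25z)y_n
  Hence R(z) = (1 + 16/25z)/(1 − 9/25z).

Boundary: |R(x)|=1, x<0.
x=-0.89: |R|=0.3260
R=−1: 1+16/25x = −1+9/25x ⇒ -7/25x=2 ⇒ x=2/(-7/25)=-7.1429
Confirm numerically:
  x=-5.776: |R|=0.87571 <1
  x=-4.798: |R|=0.75926 <1
  x=-4.447: |R|=0.70978 <1
  x=-7.344: |R|=1.01546 >1
  x=-7.164: |R|=1.00165 >1
So |R|<1 on (-7.1429, 0).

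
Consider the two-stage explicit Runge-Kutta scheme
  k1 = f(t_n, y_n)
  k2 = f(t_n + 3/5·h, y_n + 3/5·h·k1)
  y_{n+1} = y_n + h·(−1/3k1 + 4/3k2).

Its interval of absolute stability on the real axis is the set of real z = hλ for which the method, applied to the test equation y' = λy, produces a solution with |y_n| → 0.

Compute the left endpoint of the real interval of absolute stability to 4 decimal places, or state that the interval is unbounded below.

On y'=λy, z=hλ:
  k1=λy_n ⇒ h·k1=z·y_n;  k2=λ(1+3/5z)y_n ⇒ h·k2=z(1+3/5z)y_n
  y_{n+1}/y_n = 1 − 1/3z + 4/3z(1+3/5z) = 1 + z + 4/5z²
  Hence R(z) = 1 + z + 4/5z².

Boundary: |R(x)|=1, x<0.
x=-0.38: |R|=0.7355
R=1: x+4/5x²=0 ⇒ x=−5/4=-1.2500; min R=1−1/(4·4/5)=0.6875>−1
Confirm numerically:
  x=-1.042: |R|=0.82661 <1
  x=-1.015: |R|=0.80918 <1
  x=-0.971: |R|=0.78327 <1
  x=-1.831: |R|=1.85105 >1
  x=-1.783: |R|=1.76027 >1
So |R|<1 on (-1.2500, 0).

left endpoint -1.2500.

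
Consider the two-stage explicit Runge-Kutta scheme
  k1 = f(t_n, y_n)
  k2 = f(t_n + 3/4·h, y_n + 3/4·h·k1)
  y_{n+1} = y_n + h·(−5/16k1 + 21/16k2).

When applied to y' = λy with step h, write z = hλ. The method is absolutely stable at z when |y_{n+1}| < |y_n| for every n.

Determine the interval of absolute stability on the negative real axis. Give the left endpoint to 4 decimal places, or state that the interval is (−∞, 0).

(-1.0159, 0).

Test eqn y'=λy, z=hλ:
  k1=λy_n ⇒ h·k1=z·y_n;  k2=λ(1+3/4z)y_n ⇒ h·k2=z(1+3/4z)y_n
  y_{n+1}/y_n = 1 − 5/16z + 21/16z(1+3/4z) = 1 + z + 63/64z²
  R(z) = 1 + z + 63/64z².

Solve |R(x)|<1 on ℝ⁻.
x=-1.72: |R|=2.1922
R=1: x+63/64x²=0 ⇒ x=−64/63=-1.0159; min R=1−1/(4·63/64)=0.7460>−1
Confirm numerically:
  x=-0.972: |R|=0.95802 <1
  x=-0.824: |R|=0.84437 <1
  x=-0.575: |R|=0.75046 <1
  x=-1.394: |R|=1.51887 >1
  x=-1.348: |R|=1.44071 >1
  x=-1.253: |R|=1.29248 >1
Stable set (-1.0159, 0).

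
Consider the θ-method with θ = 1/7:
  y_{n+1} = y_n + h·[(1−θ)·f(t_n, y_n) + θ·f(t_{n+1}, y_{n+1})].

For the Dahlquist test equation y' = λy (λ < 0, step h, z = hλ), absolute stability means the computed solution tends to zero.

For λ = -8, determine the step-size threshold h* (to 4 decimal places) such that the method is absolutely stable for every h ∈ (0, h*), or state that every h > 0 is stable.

(-2.8000,0); λ=-8 ⇒ h* = (14/5)/8 = 0.3500.

Test eqn y'=λy, z=hλ:
  y_{n+1} = y_n + z·[6/7·y_n + 1/7·y_{n+1}] ⇒ (1 − 1/7z)y_{n+1} = (1 + 6/7z)y_n
  Hence R(z) = (1 + 6/7z)/(1 − 1/7z).

Solve |R(x)|<1 on ℝ⁻.
x=-1.49: |R|=0.2285
R=−1: 1+6/7x = −1+1/7x ⇒ -5/7x=2 ⇒ x=2/(-5/7)=-2.8000
Confirm numerically:
  x=-2.157: |R|=0.64890 <1
  x=-1.798: |R|=0.43055 <1
  x=-1.559: |R|=0.27503 <1
  x=-3.214: |R|=1.20266 >1
  x=-3.137: |R|=1.16622 >1
  x=-2.857: |R|=1.02891 >1
Stable set (-2.8000, 0).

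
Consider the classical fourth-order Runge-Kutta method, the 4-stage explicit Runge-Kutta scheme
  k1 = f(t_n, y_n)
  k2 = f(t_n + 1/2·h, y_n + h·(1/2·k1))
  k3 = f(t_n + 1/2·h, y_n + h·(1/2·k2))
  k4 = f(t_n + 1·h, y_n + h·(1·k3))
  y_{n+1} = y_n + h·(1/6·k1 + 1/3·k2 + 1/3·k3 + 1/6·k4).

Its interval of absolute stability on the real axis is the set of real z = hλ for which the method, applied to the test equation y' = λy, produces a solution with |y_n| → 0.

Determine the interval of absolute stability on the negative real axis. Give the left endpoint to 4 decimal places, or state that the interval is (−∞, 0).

z∈(-2.7853,0).

With y'=λy (z=hλ):
  order 4, 4-stage ⇒ R(z)=1+z+z^2/2+z^3/6+z^4/24
  (e.g. R(-0.9)=0.41084, |R|=0.41084)

Need |R(x)|<1, x<0.
x=-0.9: |R|=0.4108
|R(-2.84)|=1.0857 |R(-0.9)|=0.4108 |R(-0.58)|=0.5604
Bisect:
  x_lo=-3.1268 |R|=1.6493  x_hi=-0.2907 |R|=0.7477
  mid=-1.70874 |R|=0.27485 →hi
  mid=-2.41775 |R|=0.57326 →hi
  mid=-2.77226 |R|=0.98053 →hi
  mid=-2.94951 |R|=1.27717 →lo
  mid=-2.86089 |R|=1.12008 →lo
  mid=-2.81657 |R|=1.04819 →lo
  mid=-2.79442 |R|=1.01384 →lo
  ...
  [-2.78541,-2.78524] ⇒ x*=-2.7853
So |R|<1 on (-2.7853, 0).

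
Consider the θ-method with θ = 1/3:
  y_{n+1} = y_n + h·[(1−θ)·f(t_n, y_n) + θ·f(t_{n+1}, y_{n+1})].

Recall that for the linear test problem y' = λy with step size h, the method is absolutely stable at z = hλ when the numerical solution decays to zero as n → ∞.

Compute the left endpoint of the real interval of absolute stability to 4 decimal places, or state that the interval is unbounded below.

On y'=λy, z=hλ:
  y_{n+1} = y_n + z·[2/3·y_n + 1/3·y_{n+1}] ⇒ (1 − 1/3z)y_{n+1} = (1 + 2/3z)y_n
  R(z) = (1 + 2/3z)/(1 − 1/3z).

Need |R(x)|<1, x<0.
x=-1.29: |R|=0.0979
R=−1: 1+2/3x = −1+1/3x ⇒ -1/3x=2 ⇒ x=2/(-1/3)=-6.0000
Confirm numerically:
  x=-3.773: |R|=0.67119 <1
  x=-3.198: |R|=0.54792 <1
  x=-2.414: |R|=0.33764 <1
  x=-6.349: |R|=1.03733 >1
  x=-6.049: |R|=1.00541 >1
Stable set (-6.0000, 0).

left endpoint -6.0000.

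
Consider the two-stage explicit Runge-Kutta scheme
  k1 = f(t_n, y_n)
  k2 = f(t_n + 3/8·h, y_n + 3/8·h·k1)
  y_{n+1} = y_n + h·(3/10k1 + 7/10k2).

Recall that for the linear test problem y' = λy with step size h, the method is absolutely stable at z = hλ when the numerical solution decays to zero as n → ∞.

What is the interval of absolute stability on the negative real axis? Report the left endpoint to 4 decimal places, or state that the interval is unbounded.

With y'=λy (z=hλ):
  k1=λy_n ⇒ h·k1=z·y_n;  k2=λ(1+3/8z)y_n ⇒ h·k2=z(1+3/8z)y_n
  y_{n+1}/y_n = 1 + 3/10z + 7/10z(1+3/8z) = 1 + z + 21/80z²
  Hence R(z) = 1 + z + 21/80z².

Find x<0 with |R(x)|<1.
x=-1.28: |R|=0.1501
R=1: x+21/80x²=0 ⇒ x=−80/21=-3.8095; min R=1−1/(4·21/80)=0.0476>−1
Confirm numerically:
  x=-2.981: |R|=0.35167 <1
  x=-2.157: |R|=0.06432 <1
  x=-1.753: |R|=0.05366 <1
  x=-1.680: |R|=0.06088 <1
  x=-4.032: |R|=1.23547 >1
  x=-3.912: |R|=1.10523 >1
  x=-3.867: |R|=1.05834 >1
Interval (-3.8095, 0).

z∈(-3.8095,0).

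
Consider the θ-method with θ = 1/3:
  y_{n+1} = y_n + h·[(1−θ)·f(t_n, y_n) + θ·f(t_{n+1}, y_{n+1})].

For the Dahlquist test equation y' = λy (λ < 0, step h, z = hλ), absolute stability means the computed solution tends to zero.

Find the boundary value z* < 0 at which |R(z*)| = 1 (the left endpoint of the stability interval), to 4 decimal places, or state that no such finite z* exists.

z* = -6.0000.

Test eqn y'=λy, z=hλ:
  y_{n+1} = y_n + z·[2/3·y_n + 1/3·y_{n+1}] ⇒ (1 − 1/3z)y_{n+1} = (1 + 2/3z)y_n
  Hence R(z) = (1 + 2/3z)/(1 − 1/3z).

Solve |R(x)|<1 on ℝ⁻.
x=-1.02: |R|=0.2388
R=−1: 1+2/3x = −1+1/3x ⇒ -1/3x=2 ⇒ x=2/(-1/3)=-6.0000
Confirm numerically:
  x=-5.438: |R|=0.93340 <1
  x=-4.670: |R|=0.82660 <1
  x=-2.550: |R|=0.37838 <1
  x=-6.503: |R|=1.05293 >1
  x=-6.470: |R|=1.04963 >1
Stable set (-6.0000, 0).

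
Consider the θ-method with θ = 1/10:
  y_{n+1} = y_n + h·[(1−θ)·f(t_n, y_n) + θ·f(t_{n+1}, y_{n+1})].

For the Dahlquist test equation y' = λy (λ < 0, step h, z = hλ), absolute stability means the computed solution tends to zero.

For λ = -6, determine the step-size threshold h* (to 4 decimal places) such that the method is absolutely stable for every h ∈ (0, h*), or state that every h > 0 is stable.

On y'=λy, z=hλ:
  y_{n+1} = y_n + z·[9/10·y_n + 1/10·y_{n+1}] ⇒ (1 − 1/10z)y_{n+1} = (1 + 9/10z)y_n
  R(z) = (1 + 9/10z)/(1 − 1/10z).

Find x<0 with |R(x)|<1.
x=-0.39: |R|=0.6246
R=−1: 1+9/10x = −1+1/10x ⇒ -4/5x=2 ⇒ x=2/(-4/5)=-2.5000
Confirm numerically:
  x=-1.824: |R|=0.54263 <1
  x=-1.492: |R|=0.29829 <1
  x=-1.442: |R|=0.26027 <1
  x=-1.277: |R|=0.13239 <1
  x=-2.827: |R|=1.20394 >1
  x=-2.733: |R|=1.14639 >1
Stable set (-2.5000, 0).

(-2.5000,0); λ=-6 ⇒ h* = (5/2)/6 = 0.4167.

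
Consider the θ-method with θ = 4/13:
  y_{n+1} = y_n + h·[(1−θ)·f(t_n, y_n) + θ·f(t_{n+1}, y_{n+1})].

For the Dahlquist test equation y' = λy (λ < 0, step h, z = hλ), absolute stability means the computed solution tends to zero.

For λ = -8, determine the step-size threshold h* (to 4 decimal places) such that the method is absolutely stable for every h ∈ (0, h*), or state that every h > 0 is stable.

(-5.2000,0); λ=-8 ⇒ h* = (26/5)/8 = 0.6500.

Test eqn y'=λy, z=hλ:
  y_{n+1} = y_n + z·[9/13·y_n + 4/13·y_{n+1}] ⇒ (1 − 4/13z)y_{n+1} = (1 + 9/13z)y_n
  Hence R(z) = (1 + 9/13z)/(1 − 4/13z).

Boundary: |R(x)|=1, x<0.
x=-1.38: |R|=0.0313
R=−1: 1+9/13x = −1+4/13x ⇒ -5/13x=2 ⇒ x=2/(-5/13)=-5.2000
Confirm numerically:
  x=-4.499: |R|=0.88692 <1
  x=-3.955: |R|=0.78400 <1
  x=-3.760: |R|=0.74322 <1
  x=-3.444: |R|=0.67209 <1
  x=-5.684: |R|=1.06772 >1
  x=-5.597: |R|=1.05609 >1
Interval (-5.2000, 0).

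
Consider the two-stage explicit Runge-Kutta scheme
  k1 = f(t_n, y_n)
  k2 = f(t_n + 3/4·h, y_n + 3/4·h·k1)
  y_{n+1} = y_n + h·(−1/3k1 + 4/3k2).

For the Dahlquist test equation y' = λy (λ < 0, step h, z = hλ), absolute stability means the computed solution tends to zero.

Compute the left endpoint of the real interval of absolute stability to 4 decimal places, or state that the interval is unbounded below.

Set f=λy, z=hλ:
  k1=λy_n ⇒ h·k1=z·y_n;  k2=λ(1+3/4z)y_n ⇒ h·k2=z(1+3/4z)y_n
  y_{n+1}/y_n = 1 − 1/3z + 4/3z(1+3/4z) = 1 + z + z²
  Hence R(z) = 1 + z + z².

Need |R(x)|<1, x<0.
x=-0.54: |R|=0.7516
R=1: x+1x²=0 ⇒ x=−1=-1.0000; min R=1−1/(4·1)=0.7500>−1
Confirm numerically:
  x=-0.858: |R|=0.87816 <1
  x=-0.849: |R|=0.87180 <1
  x=-0.442: |R|=0.75336 <1
  x=-0.407: |R|=0.75865 <1
  x=-1.500: |R|=1.75000 >1
  x=-1.464: |R|=1.67930 >1
  x=-1.096: |R|=1.10522 >1
Stable set (-1.0000, 0).

z* = -1.0000.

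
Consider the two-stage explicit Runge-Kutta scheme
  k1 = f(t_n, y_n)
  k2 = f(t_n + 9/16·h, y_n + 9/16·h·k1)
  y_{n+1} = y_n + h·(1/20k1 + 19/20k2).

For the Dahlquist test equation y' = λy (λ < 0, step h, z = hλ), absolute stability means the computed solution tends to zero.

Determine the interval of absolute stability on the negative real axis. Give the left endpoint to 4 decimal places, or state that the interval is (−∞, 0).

(-1.8713, 0).

Test eqn y'=λy, z=hλ:
  k1=λy_n ⇒ h·k1=z·y_n;  k2=λ(1+9/16z)y_n ⇒ h·k2=z(1+9/16z)y_n
  y_{n+1}/y_n = 1 + 1/20z + 19/20z(1+9/16z) = 1 + z + 171/320z²
  R(z) = 1 + z + 171/320z².

Boundary: |R(x)|=1, x<0.
x=-0.7: |R|=0.5618
R=1: x+171/320x²=0 ⇒ x=−320/171=-1.8713; min R=1−1/(4·171/320)=0.5322>−1
Confirm numerically:
  x=-1.498: |R|=0.70114 <1
  x=-1.385: |R|=0.64005 <1
  x=-1.203: |R|=0.57035 <1
  x=-1.133: |R|=0.55297 <1
  x=-2.331: |R|=1.57256 >1
  x=-1.964: |R|=1.09724 >1
Interval (-1.8713, 0).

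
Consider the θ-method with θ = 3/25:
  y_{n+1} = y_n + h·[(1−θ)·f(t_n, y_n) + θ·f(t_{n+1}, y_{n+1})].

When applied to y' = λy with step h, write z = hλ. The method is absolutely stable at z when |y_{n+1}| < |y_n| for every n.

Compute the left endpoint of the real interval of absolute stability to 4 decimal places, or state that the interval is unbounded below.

z* = -2.6316.

Test eqn y'=λy, z=hλ:
  y_{n+1} = y_n + z·[22/25·y_n + 3/25·y_{n+1}] ⇒ (1 − 3/25z)y_{n+1} = (1 + 22/25z)y_n
  ⇒ R(z) = (1 + 22/25z)/(1 − 3/25z).

Solve |R(x)|<1 on ℝ⁻.
x=-1.61: |R|=0.3493
R=−1: 1+22/25x = −1+3/25x ⇒ -19/25x=2 ⇒ x=2/(-19/25)=-2.6316
Confirm numerically:
  x=-2.470: |R|=0.90528 <1
  x=-1.746: |R|=0.44355 <1
  x=-1.164: |R|=0.02134 <1
  x=-2.897: |R|=1.14968 >1
  x=-2.805: |R|=1.09861 >1
  x=-2.675: |R|=1.02498 >1
Interval (-2.6316, 0).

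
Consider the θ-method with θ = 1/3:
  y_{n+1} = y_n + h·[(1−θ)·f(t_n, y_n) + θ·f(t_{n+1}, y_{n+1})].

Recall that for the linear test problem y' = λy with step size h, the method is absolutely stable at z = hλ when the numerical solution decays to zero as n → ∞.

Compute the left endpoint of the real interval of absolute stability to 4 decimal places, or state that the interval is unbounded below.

left endpoint -6.0000.

Test eqn y'=λy, z=hλ:
  y_{n+1} = y_n + z·[2/3·y_n + 1/3·y_{n+1}] ⇒ (1 − 1/3z)y_{n+1} = (1 + 2/3z)y_n
  R(z) = (1 + 2/3z)/(1 − 1/3z).

Need |R(x)|<1, x<0.
x=-1.39: |R|=0.0501
R=−1: 1+2/3x = −1+1/3x ⇒ -1/3x=2 ⇒ x=2/(-1/3)=-6.0000
Confirm numerically:
  x=-5.313: |R|=0.91736 <1
  x=-4.262: |R|=0.76067 <1
  x=-3.801: |R|=0.67667 <1
  x=-3.126: |R|=0.53085 <1
  x=-6.439: |R|=1.04651 >1
  x=-6.354: |R|=1.03784 >1
  x=-6.272: |R|=1.02934 >1
So |R|<1 on (-6.0000, 0).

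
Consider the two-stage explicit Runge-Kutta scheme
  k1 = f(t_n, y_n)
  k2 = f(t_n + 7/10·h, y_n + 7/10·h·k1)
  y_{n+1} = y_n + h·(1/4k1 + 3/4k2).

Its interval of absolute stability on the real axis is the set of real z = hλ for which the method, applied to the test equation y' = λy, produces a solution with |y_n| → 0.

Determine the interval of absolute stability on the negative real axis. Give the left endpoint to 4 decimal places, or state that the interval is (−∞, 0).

z∈(-1.9048,0).

On y'=λy, z=hλ:
  k1=λy_n ⇒ h·k1=z·y_n;  k2=λ(1+7/10z)y_n ⇒ h·k2=z(1+7/10z)y_n
  y_{n+1}/y_n = 1 + 1/4z + 3/4z(1+7/10z) = 1 + z + 21/40z²
  so R(z) = 1 + z + 21/40z².

Solve |R(x)|<1 on ℝ⁻.
x=-0.65: |R|=0.5718
R=1: x+21/40x²=0 ⇒ x=−40/21=-1.9048; min R=1−1/(4·21/40)=0.5238>−1
Confirm numerically:
  x=-1.816: |R|=0.91537 <1
  x=-1.351: |R|=0.60723 <1
  x=-1.103: |R|=0.53572 <1
  x=-2.355: |R|=1.55666 >1
  x=-2.334: |R|=1.52597 >1
So |R|<1 on (-1.9048, 0).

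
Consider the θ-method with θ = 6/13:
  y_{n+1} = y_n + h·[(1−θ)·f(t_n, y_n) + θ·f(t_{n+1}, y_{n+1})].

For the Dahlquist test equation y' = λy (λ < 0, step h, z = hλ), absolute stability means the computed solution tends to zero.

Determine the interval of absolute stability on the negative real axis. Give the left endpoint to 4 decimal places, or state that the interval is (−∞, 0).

z∈(-26.0000,0).

With y'=λy (z=hλ):
  y_{n+1} = y_n + z·[7/13·y_n + 6/13·y_{n+1}] ⇒ (1 − 6/13z)y_{n+1} = (1 + 7/13z)y_n
  Hence R(z) = (1 + 7/13z)/(1 − 6/13z).

Find x<0 with |R(x)|<1.
x=-1.71: |R|=0.0443
R=−1: 1+7/13x = −1+6/13x ⇒ -1/13x=2 ⇒ x=2/(-1/13)=-26.0000
Confirm numerically:
  x=-25.820: |R|=0.99893 <1
  x=-24.974: |R|=0.99370 <1
  x=-16.890: |R|=0.92033 <1
  x=-12.428: |R|=0.84501 <1
  x=-26.342: |R|=1.00200 >1
  x=-26.264: |R|=1.00155 >1
  x=-26.201: |R|=1.00118 >1
So |R|<1 on (-26.0000, 0).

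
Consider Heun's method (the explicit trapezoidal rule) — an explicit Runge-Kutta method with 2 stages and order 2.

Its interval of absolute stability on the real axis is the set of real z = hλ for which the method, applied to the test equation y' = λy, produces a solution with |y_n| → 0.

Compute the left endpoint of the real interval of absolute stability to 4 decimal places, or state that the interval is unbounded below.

left endpoint -2.0000.

With y'=λy (z=hλ):
  order 2, 2-stage ⇒ R(z)=1+z+z^2/2
  (e.g. R(-0.48)=0.63520, |R|=0.63520)

Solve |R(x)|<1 on ℝ⁻.
x=-0.48: |R|=0.6352
|R(-2.34)|=1.3978 |R(-2.2)|=1.2200 |R(-1.61)|=0.6861
Bisect:
  x_lo=-2.6762 |R|=1.9049  x_hi=-0.2145 |R|=0.8085
  mid=-1.44536 |R|=0.59917 →hi
  mid=-2.06080 |R|=1.06265 →lo
  mid=-1.75308 |R|=0.78356 →hi
  mid=-1.90694 |R|=0.91127 →hi
  mid=-1.98387 |R|=0.98400 →hi
  mid=-2.02233 |R|=1.02258 →lo
  mid=-2.00310 |R|=1.00311 →lo
  mid=-1.99348 |R|=0.99351 →hi
  mid=-1.99829 |R|=0.99829 →hi
  ...
  [-2.00010,-1.99995] ⇒ x*=-2.0000
Interval (-2.0000, 0).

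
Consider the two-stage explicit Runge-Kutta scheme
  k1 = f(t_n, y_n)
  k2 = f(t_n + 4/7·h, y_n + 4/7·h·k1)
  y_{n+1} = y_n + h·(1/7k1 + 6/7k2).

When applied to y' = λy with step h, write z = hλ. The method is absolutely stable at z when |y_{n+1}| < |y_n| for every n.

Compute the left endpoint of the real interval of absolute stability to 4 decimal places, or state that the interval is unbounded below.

z* = -2.0417.

On y'=λy, z=hλ:
  k1=λy_n ⇒ h·k1=z·y_n;  k2=λ(1+4/7z)y_n ⇒ h·k2=z(1+4/7z)y_n
  y_{n+1}/y_n = 1 + 1/7z + 6/7z(1+4/7z) = 1 + z + 24/49z²
  Hence R(z) = 1 + z + 24/49z².

Find x<0 with |R(x)|<1.
x=-0.4: |R|=0.6784
R=1: x+24/49x²=0 ⇒ x=−49/24=-2.0417; min R=1−1/(4·24/49)=0.4896>−1
Confirm numerically:
  x=-1.894: |R|=0.86301 <1
  x=-1.487: |R|=0.59602 <1
  x=-1.337: |R|=0.53854 <1
  x=-1.248: |R|=0.51486 <1
  x=-2.477: |R|=1.52816 >1
  x=-2.430: |R|=1.46220 >1
Stable set (-2.0417, 0).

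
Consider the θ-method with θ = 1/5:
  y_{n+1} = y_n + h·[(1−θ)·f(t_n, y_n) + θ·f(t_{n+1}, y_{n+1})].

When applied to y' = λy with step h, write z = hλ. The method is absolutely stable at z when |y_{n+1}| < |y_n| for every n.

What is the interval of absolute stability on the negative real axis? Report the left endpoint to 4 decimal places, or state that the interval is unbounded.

z∈(-3.3333,0).

Test eqn y'=λy, z=hλ:
  y_{n+1} = y_n + z·[4/5·y_n + 1/5·y_{n+1}] ⇒ (1 − 1/5z)y_{n+1} = (1 + 4/5z)y_n
  Hence R(z) = (1 + 4/5z)/(1 − 1/5z).

Boundary: |R(x)|=1, x<0.
x=-0.94: |R|=0.2088
R=−1: 1+4/5x = −1+1/5x ⇒ -3/5x=2 ⇒ x=2/(-3/5)=-3.3333
Confirm numerically:
  x=-3.085: |R|=0.90785 <1
  x=-2.651: |R|=0.73245 <1
  x=-1.680: |R|=0.25749 <1
  x=-3.820: |R|=1.16553 >1
  x=-3.612: |R|=1.09707 >1
So |R|<1 on (-3.3333, 0).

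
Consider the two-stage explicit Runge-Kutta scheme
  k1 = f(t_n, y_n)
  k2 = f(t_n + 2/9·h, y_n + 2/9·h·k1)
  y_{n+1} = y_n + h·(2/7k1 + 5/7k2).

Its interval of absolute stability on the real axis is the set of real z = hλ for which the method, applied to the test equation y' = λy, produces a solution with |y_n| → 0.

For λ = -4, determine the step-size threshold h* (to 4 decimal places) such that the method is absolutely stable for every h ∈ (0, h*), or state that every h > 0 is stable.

(-6.3000,0); λ=-4 ⇒ h* = (63/10)/4 = 1.5750.

Set f=λy, z=hλ:
  k1=λy_n ⇒ h·k1=z·y_n;  k2=λ(1+2/9z)y_n ⇒ h·k2=z(1+2/9z)y_n
  y_{n+1}/y_n = 1 + 2/7z + 5/7z(1+2/9z) = 1 + z + 10/63z²
  Hence R(z) = 1 + z + 10/63z².

Find x<0 with |R(x)|<1.
x=-1.8: |R|=0.2857
R=1: x+10/63x²=0 ⇒ x=−63/10=-6.3000; min R=1−1/(4·10/63)=-0.5750>−1
Confirm numerically:
  x=-5.032: |R|=0.01279 <1
  x=-4.403: |R|=0.32579 <1
  x=-2.742: |R|=0.54858 <1
  x=-6.525: |R|=1.23304 >1
  x=-6.429: |R|=1.13164 >1
Interval (-6.3000, 0).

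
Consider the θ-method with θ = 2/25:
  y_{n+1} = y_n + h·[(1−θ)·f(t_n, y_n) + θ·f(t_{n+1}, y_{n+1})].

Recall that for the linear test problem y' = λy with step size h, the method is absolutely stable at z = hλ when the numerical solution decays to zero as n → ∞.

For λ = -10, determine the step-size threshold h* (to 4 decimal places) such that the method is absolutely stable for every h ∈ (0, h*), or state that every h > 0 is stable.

With y'=λy (z=hλ):
  y_{n+1} = y_n + z·[23/25·y_n + 2/25·y_{n+1}] ⇒ (1 − 2/25z)y_{n+1} = (1 + 23/25z)y_n
  Hence R(z) = (1 + 23/25z)/(1 − 2/25z).

Solve |R(x)|<1 on ℝ⁻.
x=-0.98: |R|=0.0912
R=−1: 1+23/25x = −1+2/25x ⇒ -21/25x=2 ⇒ x=2/(-21/25)=-2.3810
Confirm numerically:
  x=-2.106: |R|=0.80234 <1
  x=-2.068: |R|=0.77444 <1
  x=-1.259: |R|=0.14380 <1
  x=-2.701: |R|=1.22107 >1
  x=-2.404: |R|=1.01624 >1
Interval (-2.3810, 0).

(-2.3810,0); λ=-10 ⇒ h* = (50/21)/10 = 0.2381.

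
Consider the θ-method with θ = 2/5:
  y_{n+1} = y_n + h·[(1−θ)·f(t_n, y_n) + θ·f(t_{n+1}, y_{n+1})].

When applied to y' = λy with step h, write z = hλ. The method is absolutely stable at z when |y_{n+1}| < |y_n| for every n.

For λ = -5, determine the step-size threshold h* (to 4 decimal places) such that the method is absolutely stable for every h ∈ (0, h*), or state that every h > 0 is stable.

On y'=λy, z=hλ:
  y_{n+1} = y_n + z·[3/5·y_n + 2/5·y_{n+1}] ⇒ (1 − 2/5z)y_{n+1} = (1 + 3/5z)y_n
  R(z) = (1 + 3/5z)/(1 − 2/5z).

Find x<0 with |R(x)|<1.
x=-0.45: |R|=0.6186
R=−1: 1+3/5x = −1+2/5x ⇒ -1/5x=2 ⇒ x=2/(-1/5)=-10.0000
Confirm numerically:
  x=-8.626: |R|=0.93825 <1
  x=-8.272: |R|=0.91979 <1
  x=-6.563: |R|=0.81038 <1
  x=-6.017: |R|=0.76617 <1
  x=-10.290: |R|=1.01134 >1
  x=-10.223: |R|=1.00876 >1
So |R|<1 on (-10.0000, 0).

(-10.0000,0); λ=-5 ⇒ h* = (10)/5 = 2.0000.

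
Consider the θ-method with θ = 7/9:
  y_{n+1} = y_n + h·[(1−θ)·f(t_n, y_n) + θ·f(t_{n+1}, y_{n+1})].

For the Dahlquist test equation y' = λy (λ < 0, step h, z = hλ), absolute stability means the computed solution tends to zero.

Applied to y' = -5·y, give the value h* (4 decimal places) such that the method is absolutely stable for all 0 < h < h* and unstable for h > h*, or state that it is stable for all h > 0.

unbounded; (−∞, 0). Any h>0 works for λ=-5.

On y'=λy, z=hλ:
  y_{n+1} = y_n + z·[2/9·y_n + 7/9·y_{n+1}] ⇒ (1 − 7/9z)y_{n+1} = (1 + 2/9z)y_n
  R(z) = (1 + 2/9z)/(1 − 7/9z).

Boundary: |R(x)|=1, x<0.
x=-1.45: |R|=0.3185
x=-2: |R|=0.2174
x=-10: |R|=0.1392
x=-100: |R|=0.2694
θ=7/9≥1/2 ⇒ |1+2/9x|<|1−7/9x| ∀x<0 ⇒ interval (−∞,0).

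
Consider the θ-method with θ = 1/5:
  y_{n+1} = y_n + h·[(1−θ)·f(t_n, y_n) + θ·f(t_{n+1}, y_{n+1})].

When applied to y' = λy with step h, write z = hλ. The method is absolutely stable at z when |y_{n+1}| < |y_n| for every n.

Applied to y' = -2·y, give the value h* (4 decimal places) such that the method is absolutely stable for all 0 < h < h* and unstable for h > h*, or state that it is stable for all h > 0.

(-3.3333,0); λ=-2 ⇒ h* = (10/3)/2 = 1.6667.

Test eqn y'=λy, z=hλ:
  y_{n+1} = y_n + z·[4/5·y_n + 1/5·y_{n+1}] ⇒ (1 − 1/5z)y_{n+1} = (1 + 4/5z)y_n
  ⇒ R(z) = (1 + 4/5z)/(1 − 1/5z).

Need |R(x)|<1, x<0.
x=-1: |R|=0.1667
R=−1: 1+4/5x = −1+1/5x ⇒ -3/5x=2 ⇒ x=2/(-3/5)=-3.3333
Confirm numerically:
  x=-2.902: |R|=0.83624 <1
  x=-2.091: |R|=0.47440 <1
  x=-1.706: |R|=0.27200 <1
  x=-3.726: |R|=1.13500 >1
  x=-3.521: |R|=1.06607 >1
Stable set (-3.3333, 0).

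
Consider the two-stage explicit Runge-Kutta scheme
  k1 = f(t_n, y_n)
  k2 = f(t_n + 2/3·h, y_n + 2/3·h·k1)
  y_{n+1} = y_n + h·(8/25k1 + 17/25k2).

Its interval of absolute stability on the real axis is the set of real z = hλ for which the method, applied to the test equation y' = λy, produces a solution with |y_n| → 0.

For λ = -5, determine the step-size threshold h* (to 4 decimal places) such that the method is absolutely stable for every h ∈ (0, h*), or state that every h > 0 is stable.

Test eqn y'=λy, z=hλ:
  k1=λy_n ⇒ h·k1=z·y_n;  k2=λ(1+2/3z)y_n ⇒ h·k2=z(1+2/3z)y_n
  y_{n+1}/y_n = 1 + 8/25z + 17/25z(1+2/3z) = 1 + z + 34/75z²
  so R(z) = 1 + z + 34/75z².

Find x<0 with |R(x)|<1.
x=-1.01: |R|=0.4524
R=1: x+34/75x²=0 ⇒ x=−75/34=-2.2059; min R=1−1/(4·34/75)=0.4485>−1
Confirm numerically:
  x=-1.737: |R|=0.63078 <1
  x=-1.248: |R|=0.45807 <1
  x=-0.928: |R|=0.46240 <1
  x=-0.910: |R|=0.46541 <1
  x=-2.709: |R|=1.61787 >1
  x=-2.680: |R|=1.57602 >1
Stable set (-2.2059, 0).

(-2.2059,0); λ=-5 ⇒ h* = (75/34)/5 = 0.4412.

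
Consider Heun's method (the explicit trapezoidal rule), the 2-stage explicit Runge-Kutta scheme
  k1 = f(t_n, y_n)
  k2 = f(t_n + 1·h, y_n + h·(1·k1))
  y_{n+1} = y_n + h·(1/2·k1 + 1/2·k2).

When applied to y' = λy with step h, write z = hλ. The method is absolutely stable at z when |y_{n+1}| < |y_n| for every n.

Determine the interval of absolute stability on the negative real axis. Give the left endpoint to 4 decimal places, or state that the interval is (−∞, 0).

With y'=λy (z=hλ):
  order 2, 2-stage ⇒ R(z)=1+z+z^2/2
  (e.g. R(-1.35)=0.56125, |R|=0.56125)

Solve |R(x)|<1 on ℝ⁻.
x=-1.35: |R|=0.5613
|R(-2.21)|=1.2320 |R(-2.17)|=1.1845 |R(-1.35)|=0.5613
Bisect:
  x_lo=-2.6818 |R|=1.9143  x_hi=-0.2332 |R|=0.7940
  mid=-1.45754 |R|=0.60467 →hi
  mid=-2.06969 |R|=1.07212 →lo
  mid=-1.76362 |R|=0.79155 →hi
  mid=-1.91665 |R|=0.92013 →hi
  mid=-1.99317 |R|=0.99320 →hi
  mid=-2.03143 |R|=1.03193 →lo
  mid=-2.01230 |R|=1.01238 →lo
  mid=-2.00274 |R|=1.00274 →lo
  mid=-1.99795 |R|=0.99796 →hi
  mid=-2.00035 |R|=1.00035 →lo
  ...
  [-2.00005,-1.99990] ⇒ x*=-2.0000
So |R|<1 on (-2.0000, 0).

z∈(-2.0000,0).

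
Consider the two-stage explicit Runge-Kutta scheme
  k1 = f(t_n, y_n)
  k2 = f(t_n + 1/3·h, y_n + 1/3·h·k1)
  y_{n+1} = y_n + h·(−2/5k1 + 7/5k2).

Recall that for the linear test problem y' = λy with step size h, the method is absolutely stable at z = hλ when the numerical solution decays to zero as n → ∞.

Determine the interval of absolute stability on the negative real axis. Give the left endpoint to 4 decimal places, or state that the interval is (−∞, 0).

With y'=λy (z=hλ):
  k1=λy_n ⇒ h·k1=z·y_n;  k2=λ(1+1/3z)y_n ⇒ h·k2=z(1+1/3z)y_n
  y_{n+1}/y_n = 1 − 2/5z + 7/5z(1+1/3z) = 1 + z + 7/15z²
  Hence R(z) = 1 + z + 7/15z².

Find x<0 with |R(x)|<1.
x=-0.75: |R|=0.5125
R=1: x+7/15x²=0 ⇒ x=−15/7=-2.1429; min R=1−1/(4·7/15)=0.4643>−1
Confirm numerically:
  x=-1.864: |R|=0.75743 <1
  x=-1.717: |R|=0.65877 <1
  x=-1.555: |R|=0.57341 <1
  x=-2.609: |R|=1.56754 >1
  x=-2.474: |R|=1.38232 >1
  x=-2.222: |R|=1.08207 >1
Stable set (-2.1429, 0).

(-2.1429, 0).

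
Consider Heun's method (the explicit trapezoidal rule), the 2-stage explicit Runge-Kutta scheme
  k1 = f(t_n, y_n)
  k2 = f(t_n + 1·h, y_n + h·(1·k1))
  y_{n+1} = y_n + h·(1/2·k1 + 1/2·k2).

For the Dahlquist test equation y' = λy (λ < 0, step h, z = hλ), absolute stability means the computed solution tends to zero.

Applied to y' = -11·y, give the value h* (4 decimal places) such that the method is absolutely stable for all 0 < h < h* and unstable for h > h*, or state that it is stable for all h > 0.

With y'=λy (z=hλ):
  order 2, 2-stage ⇒ R(z)=1+z+z^2/2
  (e.g. R(-1.7)=0.74500, |R|=0.74500)

Find x<0 with |R(x)|<1.
x=-1.7: |R|=0.7450
|R(-2.17)|=1.1845 |R(-1.91)|=0.9140 |R(-0.74)|=0.5338
Bisect:
  x_lo=-2.4172 |R|=1.5042  x_hi=-0.2153 |R|=0.8079
  mid=-1.31624 |R|=0.55000 →hi
  mid=-1.86670 |R|=0.87559 →hi
  mid=-2.14194 |R|=1.15201 →lo
  mid=-2.00432 |R|=1.00433 →lo
  mid=-1.93551 |R|=0.93759 →hi
  mid=-1.96992 |R|=0.97037 →hi
  mid=-1.98712 |R|=0.98720 →hi
  mid=-1.99572 |R|=0.99573 →hi
  mid=-2.00002 |R|=1.00002 →lo
  ...
  [-2.00002,-1.99989] ⇒ x*=-2.0000
So |R|<1 on (-2.0000, 0).

(-2.0000,0); λ=-11 ⇒ h* = 0.1818.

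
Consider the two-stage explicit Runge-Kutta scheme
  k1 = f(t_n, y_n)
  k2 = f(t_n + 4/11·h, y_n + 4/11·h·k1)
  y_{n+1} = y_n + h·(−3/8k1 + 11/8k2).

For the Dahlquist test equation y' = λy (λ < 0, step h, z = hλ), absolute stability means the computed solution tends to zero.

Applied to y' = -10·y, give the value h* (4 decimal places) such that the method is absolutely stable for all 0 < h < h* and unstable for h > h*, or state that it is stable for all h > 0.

With y'=λy (z=hλ):
  k1=λy_n ⇒ h·k1=z·y_n;  k2=λ(1+4/11z)y_n ⇒ h·k2=z(1+4/11z)y_n
  y_{n+1}/y_n = 1 − 3/8z + 11/8z(1+4/11z) = 1 + z + 1/2z²
  Hence R(z) = 1 + z + 1/2z².

Boundary: |R(x)|=1, x<0.
x=-0.84: |R|=0.5128
R=1: x+1/2x²=0 ⇒ x=−2=-2.0000; min R=1−1/(4·1/2)=0.5000>−1
Confirm numerically:
  x=-1.771: |R|=0.79722 <1
  x=-1.417: |R|=0.58694 <1
  x=-1.088: |R|=0.50387 <1
  x=-2.433: |R|=1.52674 >1
  x=-2.363: |R|=1.42888 >1
  x=-2.341: |R|=1.39914 >1
Interval (-2.0000, 0).

(-2.0000,0); λ=-10 ⇒ h* = (2)/10 = 0.2000.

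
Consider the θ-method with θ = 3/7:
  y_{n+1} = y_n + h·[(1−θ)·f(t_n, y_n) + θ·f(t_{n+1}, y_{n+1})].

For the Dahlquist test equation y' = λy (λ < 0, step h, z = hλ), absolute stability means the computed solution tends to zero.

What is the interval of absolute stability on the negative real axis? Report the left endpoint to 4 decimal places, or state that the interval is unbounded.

On y'=λy, z=hλ:
  y_{n+1} = y_n + z·[4/7·y_n + 3/7·y_{n+1}] ⇒ (1 − 3/7z)y_{n+1} = (1 + 4/7z)y_n
  Hence R(z) = (1 + 4/7z)/(1 − 3/7z).

Solve |R(x)|<1 on ℝ⁻.
x=-0.83: |R|=0.3878
R=−1: 1+4/7x = −1+3/7x ⇒ -1/7x=2 ⇒ x=2/(-1/7)=-14.0000
Confirm numerically:
  x=-13.716: |R|=0.99410 <1
  x=-11.874: |R|=0.95012 <1
  x=-11.421: |R|=0.93750 <1
  x=-10.005: |R|=0.89207 <1
  x=-14.445: |R|=1.00884 >1
  x=-14.334: |R|=1.00668 >1
  x=-14.157: |R|=1.00317 >1
Stable set (-14.0000, 0).

(-14.0000, 0).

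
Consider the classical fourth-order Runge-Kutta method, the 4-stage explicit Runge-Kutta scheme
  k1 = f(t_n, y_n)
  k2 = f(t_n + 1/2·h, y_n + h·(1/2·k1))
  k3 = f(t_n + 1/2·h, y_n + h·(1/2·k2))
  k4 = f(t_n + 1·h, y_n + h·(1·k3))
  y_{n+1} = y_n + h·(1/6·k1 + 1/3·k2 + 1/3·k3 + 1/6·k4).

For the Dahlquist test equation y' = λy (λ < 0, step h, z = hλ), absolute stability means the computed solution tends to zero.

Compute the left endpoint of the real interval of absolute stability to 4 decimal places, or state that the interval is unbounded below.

On y'=λy, z=hλ:
  order 4, 4-stage ⇒ R(z)=1+z+z^2/2+z^3/6+z^4/24
  (e.g. R(-0.41)=0.66374, |R|=0.66374)

Solve |R(x)|<1 on ℝ⁻.
x=-0.41: |R|=0.6637
|R(-3.14)|=1.6804 |R(-1.73)|=0.2767 |R(-1.63)|=0.2708
Bisect:
  x_lo=-3.2964 |R|=2.0865  x_hi=-0.3738 |R|=0.6882
  mid=-1.83509 |R|=0.29124 →hi
  mid=-2.56573 |R|=0.71638 →hi
  mid=-2.93105 |R|=1.24293 →lo
  mid=-2.74839 |R|=0.94577 →hi
  mid=-2.83972 |R|=1.08520 →lo
  mid=-2.79405 |R|=1.01328 →lo
  mid=-2.77122 |R|=0.97899 →hi
  mid=-2.78264 |R|=0.99600 →hi
  mid=-2.78834 |R|=1.00461 →lo
  ...
  [-2.78531,-2.78513] ⇒ x*=-2.7853
Stable set (-2.7853, 0).

left endpoint -2.7853.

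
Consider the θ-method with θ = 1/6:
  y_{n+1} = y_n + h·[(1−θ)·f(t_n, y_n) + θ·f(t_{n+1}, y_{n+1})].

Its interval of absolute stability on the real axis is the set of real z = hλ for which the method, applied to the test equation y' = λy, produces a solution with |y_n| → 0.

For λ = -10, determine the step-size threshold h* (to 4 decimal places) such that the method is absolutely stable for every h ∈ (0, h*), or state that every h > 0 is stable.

(-3.0000,0); λ=-10 ⇒ h* = (3)/10 = 0.3000.

On y'=λy, z=hλ:
  y_{n+1} = y_n + z·[5/6·y_n + 1/6·y_{n+1}] ⇒ (1 − 1/6z)y_{n+1} = (1 + 5/6z)y_n
  Hence R(z) = (1 + 5/6z)/(1 − 1/6z).

Find x<0 with |R(x)|<1.
x=-1.28: |R|=0.0549
R=−1: 1+5/6x = −1+1/6x ⇒ -2/3x=2 ⇒ x=2/(-2/3)=-3.0000
Confirm numerically:
  x=-2.326: |R|=0.67620 <1
  x=-2.082: |R|=0.54566 <1
  x=-1.211: |R|=0.00763 <1
  x=-3.345: |R|=1.14767 >1
  x=-3.126: |R|=1.05523 >1
Stable set (-3.0000, 0).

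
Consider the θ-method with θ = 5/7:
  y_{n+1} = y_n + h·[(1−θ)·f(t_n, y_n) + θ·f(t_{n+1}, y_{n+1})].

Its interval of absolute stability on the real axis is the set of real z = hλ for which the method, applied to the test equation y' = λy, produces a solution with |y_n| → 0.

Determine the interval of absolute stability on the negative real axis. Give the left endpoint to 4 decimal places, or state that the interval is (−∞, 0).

(−∞, 0) — no finite endpoint.

With y'=λy (z=hλ):
  y_{n+1} = y_n + z·[2/7·y_n + 5/7·y_{n+1}] ⇒ (1 − 5/7z)y_{n+1} = (1 + 2/7z)y_n
  R(z) = (1 + 2/7z)/(1 − 5/7z).

Need |R(x)|<1, x<0.
x=-1.02: |R|=0.4099
x=-2: |R|=0.1765
x=-10: |R|=0.2281
x=-100: |R|=0.3807
θ=5/7≥1/2 ⇒ |1+2/7x|<|1−5/7x| ∀x<0 ⇒ unbounded interval.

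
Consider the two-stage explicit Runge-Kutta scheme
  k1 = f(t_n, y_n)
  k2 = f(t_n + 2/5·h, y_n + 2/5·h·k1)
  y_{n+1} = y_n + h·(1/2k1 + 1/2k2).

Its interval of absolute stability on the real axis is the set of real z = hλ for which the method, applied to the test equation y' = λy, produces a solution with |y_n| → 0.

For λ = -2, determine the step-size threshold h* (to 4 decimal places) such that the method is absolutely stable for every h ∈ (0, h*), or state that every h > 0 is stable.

Test eqn y'=λy, z=hλ:
  k1=λy_n ⇒ h·k1=z·y_n;  k2=λ(1+2/5z)y_n ⇒ h·k2=z(1+2/5z)y_n
  y_{n+1}/y_n = 1 + 1/2z + 1/2z(1+2/5z) = 1 + z + 1/5z²
  Hence R(z) = 1 + z + 1/5z².

Solve |R(x)|<1 on ℝ⁻.
x=-0.76: |R|=0.3555
R=1: x+1/5x²=0 ⇒ x=−5=-5.0000; min R=1−1/(4·1/5)=-0.2500>−1
Confirm numerically:
  x=-4.859: |R|=0.86298 <1
  x=-3.477: |R|=0.05909 <1
  x=-2.903: |R|=0.21752 <1
  x=-2.733: |R|=0.23914 <1
  x=-5.446: |R|=1.48578 >1
  x=-5.029: |R|=1.02917 >1
So |R|<1 on (-5.0000, 0).

(-5.0000,0); λ=-2 ⇒ h* = (5)/2 = 2.5000.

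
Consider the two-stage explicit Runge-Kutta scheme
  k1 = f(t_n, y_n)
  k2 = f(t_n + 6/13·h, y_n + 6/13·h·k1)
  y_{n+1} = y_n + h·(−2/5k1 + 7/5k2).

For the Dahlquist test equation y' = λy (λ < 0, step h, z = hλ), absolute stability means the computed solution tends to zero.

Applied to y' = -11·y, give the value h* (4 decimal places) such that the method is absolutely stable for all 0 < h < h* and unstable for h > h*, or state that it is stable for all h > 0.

(-1.5476,0); λ=-11 ⇒ h* = (65/42)/11 = 0.1407.

On y'=λy, z=hλ:
  k1=λy_n ⇒ h·k1=z·y_n;  k2=λ(1+6/13z)y_n ⇒ h·k2=z(1+6/13z)y_n
  y_{n+1}/y_n = 1 − 2/5z + 7/5z(1+6/13z) = 1 + z + 42/65z²
  Hence R(z) = 1 + z + 42/65z².

Need |R(x)|<1, x<0.
x=-0.62: |R|=0.6284
R=1: x+42/65x²=0 ⇒ x=−65/42=-1.5476; min R=1−1/(4·42/65)=0.6131>−1
Confirm numerically:
  x=-1.520: |R|=0.97287 <1
  x=-1.131: |R|=0.69553 <1
  x=-0.998: |R|=0.64557 <1
  x=-2.131: |R|=1.80329 >1
  x=-1.970: |R|=1.53766 >1
  x=-1.935: |R|=1.48435 >1
So |R|<1 on (-1.5476, 0).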